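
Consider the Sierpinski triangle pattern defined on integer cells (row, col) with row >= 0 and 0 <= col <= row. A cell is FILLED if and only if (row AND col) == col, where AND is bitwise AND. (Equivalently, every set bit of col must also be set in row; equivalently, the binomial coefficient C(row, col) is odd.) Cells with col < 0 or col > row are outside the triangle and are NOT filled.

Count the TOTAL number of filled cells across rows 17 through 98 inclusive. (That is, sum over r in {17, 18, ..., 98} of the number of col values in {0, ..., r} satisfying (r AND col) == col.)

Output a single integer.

Answer: 1152

Derivation:
r17=10001 pc2: +4 =4
r18=10010 pc2: +4 =8
r19=10011 pc3: +8 =16
r20=10100 pc2: +4 =20
r21=10101 pc3: +8 =28
r22=10110 pc3: +8 =36
r23=10111 pc4: +16 =52
r24=11000 pc2: +4 =56
r25=11001 pc3: +8 =64
r26=11010 pc3: +8 =72
r27=11011 pc4: +16 =88
r28=11100 pc3: +8 =96
r29=11101 pc4: +16 =112
r30=11110 pc4: +16 =128
r31=11111 pc5: +32 =160
r32=100000 pc1: +2 =162
r33=100001 pc2: +4 =166
r34=100010 pc2: +4 =170
r35=100011 pc3: +8 =178
r36=100100 pc2: +4 =182
r37=100101 pc3: +8 =190
r38=100110 pc3: +8 =198
r39=100111 pc4: +16 =214
r40=101000 pc2: +4 =218
r41=101001 pc3: +8 =226
r42=101010 pc3: +8 =234
r43=101011 pc4: +16 =250
r44=101100 pc3: +8 =258
r45=101101 pc4: +16 =274
r46=101110 pc4: +16 =290
r47=101111 pc5: +32 =322
r48=110000 pc2: +4 =326
r49=110001 pc3: +8 =334
r50=110010 pc3: +8 =342
r51=110011 pc4: +16 =358
r52=110100 pc3: +8 =366
r53=110101 pc4: +16 =382
r54=110110 pc4: +16 =398
r55=110111 pc5: +32 =430
r56=111000 pc3: +8 =438
r57=111001 pc4: +16 =454
r58=111010 pc4: +16 =470
r59=111011 pc5: +32 =502
r60=111100 pc4: +16 =518
r61=111101 pc5: +32 =550
r62=111110 pc5: +32 =582
r63=111111 pc6: +64 =646
r64=1000000 pc1: +2 =648
r65=1000001 pc2: +4 =652
r66=1000010 pc2: +4 =656
r67=1000011 pc3: +8 =664
r68=1000100 pc2: +4 =668
r69=1000101 pc3: +8 =676
r70=1000110 pc3: +8 =684
r71=1000111 pc4: +16 =700
r72=1001000 pc2: +4 =704
r73=1001001 pc3: +8 =712
r74=1001010 pc3: +8 =720
r75=1001011 pc4: +16 =736
r76=1001100 pc3: +8 =744
r77=1001101 pc4: +16 =760
r78=1001110 pc4: +16 =776
r79=1001111 pc5: +32 =808
r80=1010000 pc2: +4 =812
r81=1010001 pc3: +8 =820
r82=1010010 pc3: +8 =828
r83=1010011 pc4: +16 =844
r84=1010100 pc3: +8 =852
r85=1010101 pc4: +16 =868
r86=1010110 pc4: +16 =884
r87=1010111 pc5: +32 =916
r88=1011000 pc3: +8 =924
r89=1011001 pc4: +16 =940
r90=1011010 pc4: +16 =956
r91=1011011 pc5: +32 =988
r92=1011100 pc4: +16 =1004
r93=1011101 pc5: +32 =1036
r94=1011110 pc5: +32 =1068
r95=1011111 pc6: +64 =1132
r96=1100000 pc2: +4 =1136
r97=1100001 pc3: +8 =1144
r98=1100010 pc3: +8 =1152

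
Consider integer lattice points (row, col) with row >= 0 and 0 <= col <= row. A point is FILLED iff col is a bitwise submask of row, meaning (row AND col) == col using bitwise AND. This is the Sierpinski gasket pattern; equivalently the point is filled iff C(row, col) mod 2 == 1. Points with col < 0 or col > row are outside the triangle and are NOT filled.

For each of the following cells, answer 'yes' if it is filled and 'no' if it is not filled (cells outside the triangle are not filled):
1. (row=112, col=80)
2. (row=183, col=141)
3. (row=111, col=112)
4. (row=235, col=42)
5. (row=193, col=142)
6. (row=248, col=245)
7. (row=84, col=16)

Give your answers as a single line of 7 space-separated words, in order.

Answer: yes no no yes no no yes

Derivation:
(112,80): row=0b1110000, col=0b1010000, row AND col = 0b1010000 = 80; 80 == 80 -> filled
(183,141): row=0b10110111, col=0b10001101, row AND col = 0b10000101 = 133; 133 != 141 -> empty
(111,112): col outside [0, 111] -> not filled
(235,42): row=0b11101011, col=0b101010, row AND col = 0b101010 = 42; 42 == 42 -> filled
(193,142): row=0b11000001, col=0b10001110, row AND col = 0b10000000 = 128; 128 != 142 -> empty
(248,245): row=0b11111000, col=0b11110101, row AND col = 0b11110000 = 240; 240 != 245 -> empty
(84,16): row=0b1010100, col=0b10000, row AND col = 0b10000 = 16; 16 == 16 -> filled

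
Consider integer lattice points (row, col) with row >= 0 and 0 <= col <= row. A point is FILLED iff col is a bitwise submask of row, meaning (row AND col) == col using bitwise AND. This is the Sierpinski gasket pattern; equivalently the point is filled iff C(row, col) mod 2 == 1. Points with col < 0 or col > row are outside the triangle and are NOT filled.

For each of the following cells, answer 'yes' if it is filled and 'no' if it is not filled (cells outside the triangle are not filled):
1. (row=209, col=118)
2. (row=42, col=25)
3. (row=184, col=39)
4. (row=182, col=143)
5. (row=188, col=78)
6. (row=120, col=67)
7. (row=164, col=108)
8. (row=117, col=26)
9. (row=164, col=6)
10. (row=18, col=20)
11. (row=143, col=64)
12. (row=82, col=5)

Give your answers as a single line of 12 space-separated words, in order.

(209,118): row=0b11010001, col=0b1110110, row AND col = 0b1010000 = 80; 80 != 118 -> empty
(42,25): row=0b101010, col=0b11001, row AND col = 0b1000 = 8; 8 != 25 -> empty
(184,39): row=0b10111000, col=0b100111, row AND col = 0b100000 = 32; 32 != 39 -> empty
(182,143): row=0b10110110, col=0b10001111, row AND col = 0b10000110 = 134; 134 != 143 -> empty
(188,78): row=0b10111100, col=0b1001110, row AND col = 0b1100 = 12; 12 != 78 -> empty
(120,67): row=0b1111000, col=0b1000011, row AND col = 0b1000000 = 64; 64 != 67 -> empty
(164,108): row=0b10100100, col=0b1101100, row AND col = 0b100100 = 36; 36 != 108 -> empty
(117,26): row=0b1110101, col=0b11010, row AND col = 0b10000 = 16; 16 != 26 -> empty
(164,6): row=0b10100100, col=0b110, row AND col = 0b100 = 4; 4 != 6 -> empty
(18,20): col outside [0, 18] -> not filled
(143,64): row=0b10001111, col=0b1000000, row AND col = 0b0 = 0; 0 != 64 -> empty
(82,5): row=0b1010010, col=0b101, row AND col = 0b0 = 0; 0 != 5 -> empty

Answer: no no no no no no no no no no no no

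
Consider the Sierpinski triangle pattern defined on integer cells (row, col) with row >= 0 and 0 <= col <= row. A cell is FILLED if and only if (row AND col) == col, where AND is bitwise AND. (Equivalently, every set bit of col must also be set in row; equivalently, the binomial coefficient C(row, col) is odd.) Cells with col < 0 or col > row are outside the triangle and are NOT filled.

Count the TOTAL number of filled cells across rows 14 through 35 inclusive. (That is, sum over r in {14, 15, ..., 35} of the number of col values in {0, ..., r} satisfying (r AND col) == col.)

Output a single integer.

r14=1110 pc3: +8 =8
r15=1111 pc4: +16 =24
r16=10000 pc1: +2 =26
r17=10001 pc2: +4 =30
r18=10010 pc2: +4 =34
r19=10011 pc3: +8 =42
r20=10100 pc2: +4 =46
r21=10101 pc3: +8 =54
r22=10110 pc3: +8 =62
r23=10111 pc4: +16 =78
r24=11000 pc2: +4 =82
r25=11001 pc3: +8 =90
r26=11010 pc3: +8 =98
r27=11011 pc4: +16 =114
r28=11100 pc3: +8 =122
r29=11101 pc4: +16 =138
r30=11110 pc4: +16 =154
r31=11111 pc5: +32 =186
r32=100000 pc1: +2 =188
r33=100001 pc2: +4 =192
r34=100010 pc2: +4 =196
r35=100011 pc3: +8 =204

Answer: 204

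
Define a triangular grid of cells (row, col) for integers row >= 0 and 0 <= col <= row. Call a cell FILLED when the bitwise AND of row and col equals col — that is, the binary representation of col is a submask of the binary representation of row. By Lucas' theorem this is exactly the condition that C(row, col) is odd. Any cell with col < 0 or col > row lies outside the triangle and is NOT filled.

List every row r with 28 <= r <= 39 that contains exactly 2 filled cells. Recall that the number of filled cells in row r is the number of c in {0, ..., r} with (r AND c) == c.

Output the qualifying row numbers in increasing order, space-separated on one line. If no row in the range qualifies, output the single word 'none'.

Row r has 2^popcount(r) filled cells, so we need popcount(r) = log2(2) = 1.
Scan r = 28..39 and keep those with exactly 1 one-bits:
r=28=11100 popcount=3 -> skip
r=29=11101 popcount=4 -> skip
r=30=11110 popcount=4 -> skip
r=31=11111 popcount=5 -> skip
r=32=100000 popcount=1 -> KEEP
r=33=100001 popcount=2 -> skip
r=34=100010 popcount=2 -> skip
r=35=100011 popcount=3 -> skip
r=36=100100 popcount=2 -> skip
r=37=100101 popcount=3 -> skip
r=38=100110 popcount=3 -> skip
r=39=100111 popcount=4 -> skip
Kept rows: 32

Answer: 32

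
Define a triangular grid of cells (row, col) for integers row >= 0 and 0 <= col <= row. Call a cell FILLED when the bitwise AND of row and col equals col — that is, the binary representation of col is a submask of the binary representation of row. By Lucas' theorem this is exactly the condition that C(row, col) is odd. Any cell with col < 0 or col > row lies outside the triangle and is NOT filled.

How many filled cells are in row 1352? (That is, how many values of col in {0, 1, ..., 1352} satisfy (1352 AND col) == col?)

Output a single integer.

1352 in binary = 10101001000
popcount(1352) = number of 1-bits in 10101001000 = 4
A col c satisfies (1352 AND c) == c iff every set bit of c is also set in 1352; each of the 4 set bits of 1352 can independently be on or off in c.
count = 2^4 = 16

Answer: 16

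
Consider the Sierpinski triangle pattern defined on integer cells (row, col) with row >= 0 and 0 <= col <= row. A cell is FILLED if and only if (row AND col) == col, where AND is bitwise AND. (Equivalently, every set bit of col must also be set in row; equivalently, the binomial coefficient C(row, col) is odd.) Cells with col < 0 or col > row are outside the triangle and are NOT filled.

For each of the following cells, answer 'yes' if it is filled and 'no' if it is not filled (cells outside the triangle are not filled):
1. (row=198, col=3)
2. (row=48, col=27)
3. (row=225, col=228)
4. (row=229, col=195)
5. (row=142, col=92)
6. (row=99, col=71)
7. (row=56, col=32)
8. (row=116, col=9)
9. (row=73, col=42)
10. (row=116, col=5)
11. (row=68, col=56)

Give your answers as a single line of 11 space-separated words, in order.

(198,3): row=0b11000110, col=0b11, row AND col = 0b10 = 2; 2 != 3 -> empty
(48,27): row=0b110000, col=0b11011, row AND col = 0b10000 = 16; 16 != 27 -> empty
(225,228): col outside [0, 225] -> not filled
(229,195): row=0b11100101, col=0b11000011, row AND col = 0b11000001 = 193; 193 != 195 -> empty
(142,92): row=0b10001110, col=0b1011100, row AND col = 0b1100 = 12; 12 != 92 -> empty
(99,71): row=0b1100011, col=0b1000111, row AND col = 0b1000011 = 67; 67 != 71 -> empty
(56,32): row=0b111000, col=0b100000, row AND col = 0b100000 = 32; 32 == 32 -> filled
(116,9): row=0b1110100, col=0b1001, row AND col = 0b0 = 0; 0 != 9 -> empty
(73,42): row=0b1001001, col=0b101010, row AND col = 0b1000 = 8; 8 != 42 -> empty
(116,5): row=0b1110100, col=0b101, row AND col = 0b100 = 4; 4 != 5 -> empty
(68,56): row=0b1000100, col=0b111000, row AND col = 0b0 = 0; 0 != 56 -> empty

Answer: no no no no no no yes no no no no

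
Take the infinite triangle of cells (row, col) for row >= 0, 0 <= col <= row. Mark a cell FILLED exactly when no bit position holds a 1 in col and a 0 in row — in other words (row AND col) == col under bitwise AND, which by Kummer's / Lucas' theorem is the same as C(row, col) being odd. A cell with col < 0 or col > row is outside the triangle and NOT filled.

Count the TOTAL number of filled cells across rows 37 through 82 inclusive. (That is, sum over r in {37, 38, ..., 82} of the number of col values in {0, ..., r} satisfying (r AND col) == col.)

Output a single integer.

Answer: 646

Derivation:
r37=100101 pc3: +8 =8
r38=100110 pc3: +8 =16
r39=100111 pc4: +16 =32
r40=101000 pc2: +4 =36
r41=101001 pc3: +8 =44
r42=101010 pc3: +8 =52
r43=101011 pc4: +16 =68
r44=101100 pc3: +8 =76
r45=101101 pc4: +16 =92
r46=101110 pc4: +16 =108
r47=101111 pc5: +32 =140
r48=110000 pc2: +4 =144
r49=110001 pc3: +8 =152
r50=110010 pc3: +8 =160
r51=110011 pc4: +16 =176
r52=110100 pc3: +8 =184
r53=110101 pc4: +16 =200
r54=110110 pc4: +16 =216
r55=110111 pc5: +32 =248
r56=111000 pc3: +8 =256
r57=111001 pc4: +16 =272
r58=111010 pc4: +16 =288
r59=111011 pc5: +32 =320
r60=111100 pc4: +16 =336
r61=111101 pc5: +32 =368
r62=111110 pc5: +32 =400
r63=111111 pc6: +64 =464
r64=1000000 pc1: +2 =466
r65=1000001 pc2: +4 =470
r66=1000010 pc2: +4 =474
r67=1000011 pc3: +8 =482
r68=1000100 pc2: +4 =486
r69=1000101 pc3: +8 =494
r70=1000110 pc3: +8 =502
r71=1000111 pc4: +16 =518
r72=1001000 pc2: +4 =522
r73=1001001 pc3: +8 =530
r74=1001010 pc3: +8 =538
r75=1001011 pc4: +16 =554
r76=1001100 pc3: +8 =562
r77=1001101 pc4: +16 =578
r78=1001110 pc4: +16 =594
r79=1001111 pc5: +32 =626
r80=1010000 pc2: +4 =630
r81=1010001 pc3: +8 =638
r82=1010010 pc3: +8 =646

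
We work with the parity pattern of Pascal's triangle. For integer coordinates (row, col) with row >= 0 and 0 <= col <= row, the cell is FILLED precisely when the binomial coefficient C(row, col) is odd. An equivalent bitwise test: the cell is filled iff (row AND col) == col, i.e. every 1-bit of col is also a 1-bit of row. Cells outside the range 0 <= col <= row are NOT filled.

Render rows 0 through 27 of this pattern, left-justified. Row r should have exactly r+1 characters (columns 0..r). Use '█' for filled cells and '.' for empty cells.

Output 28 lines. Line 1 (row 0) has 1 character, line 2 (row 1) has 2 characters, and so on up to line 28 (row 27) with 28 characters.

r0=0: █
r1=1: ██
r2=10: █.█
r3=11: ████
r4=100: █...█
r5=101: ██..██
r6=110: █.█.█.█
r7=111: ████████
r8=1000: █.......█
r9=1001: ██......██
r10=1010: █.█.....█.█
r11=1011: ████....████
r12=1100: █...█...█...█
r13=1101: ██..██..██..██
r14=1110: █.█.█.█.█.█.█.█
r15=1111: ████████████████
r16=10000: █...............█
r17=10001: ██..............██
r18=10010: █.█.............█.█
r19=10011: ████............████
r20=10100: █...█...........█...█
r21=10101: ██..██..........██..██
r22=10110: █.█.█.█.........█.█.█.█
r23=10111: ████████........████████
r24=11000: █.......█.......█.......█
r25=11001: ██......██......██......██
r26=11010: █.█.....█.█.....█.█.....█.█
r27=11011: ████....████....████....████

Answer: █
██
█.█
████
█...█
██..██
█.█.█.█
████████
█.......█
██......██
█.█.....█.█
████....████
█...█...█...█
██..██..██..██
█.█.█.█.█.█.█.█
████████████████
█...............█
██..............██
█.█.............█.█
████............████
█...█...........█...█
██..██..........██..██
█.█.█.█.........█.█.█.█
████████........████████
█.......█.......█.......█
██......██......██......██
█.█.....█.█.....█.█.....█.█
████....████....████....████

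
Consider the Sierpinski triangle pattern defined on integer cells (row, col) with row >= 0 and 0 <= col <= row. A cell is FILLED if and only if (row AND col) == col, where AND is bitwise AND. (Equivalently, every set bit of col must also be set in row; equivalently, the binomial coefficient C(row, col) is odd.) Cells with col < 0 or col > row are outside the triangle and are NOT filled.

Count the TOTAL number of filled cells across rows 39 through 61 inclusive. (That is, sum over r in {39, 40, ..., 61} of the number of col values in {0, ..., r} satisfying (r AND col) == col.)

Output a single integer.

r39=100111 pc4: +16 =16
r40=101000 pc2: +4 =20
r41=101001 pc3: +8 =28
r42=101010 pc3: +8 =36
r43=101011 pc4: +16 =52
r44=101100 pc3: +8 =60
r45=101101 pc4: +16 =76
r46=101110 pc4: +16 =92
r47=101111 pc5: +32 =124
r48=110000 pc2: +4 =128
r49=110001 pc3: +8 =136
r50=110010 pc3: +8 =144
r51=110011 pc4: +16 =160
r52=110100 pc3: +8 =168
r53=110101 pc4: +16 =184
r54=110110 pc4: +16 =200
r55=110111 pc5: +32 =232
r56=111000 pc3: +8 =240
r57=111001 pc4: +16 =256
r58=111010 pc4: +16 =272
r59=111011 pc5: +32 =304
r60=111100 pc4: +16 =320
r61=111101 pc5: +32 =352

Answer: 352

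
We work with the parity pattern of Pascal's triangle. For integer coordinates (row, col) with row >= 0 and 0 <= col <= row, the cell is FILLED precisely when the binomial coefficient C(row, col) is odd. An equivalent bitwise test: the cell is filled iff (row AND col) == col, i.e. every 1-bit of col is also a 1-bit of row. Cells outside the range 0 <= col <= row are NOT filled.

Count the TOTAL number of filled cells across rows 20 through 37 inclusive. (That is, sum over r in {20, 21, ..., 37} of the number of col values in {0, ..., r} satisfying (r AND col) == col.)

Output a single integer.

r20=10100 pc2: +4 =4
r21=10101 pc3: +8 =12
r22=10110 pc3: +8 =20
r23=10111 pc4: +16 =36
r24=11000 pc2: +4 =40
r25=11001 pc3: +8 =48
r26=11010 pc3: +8 =56
r27=11011 pc4: +16 =72
r28=11100 pc3: +8 =80
r29=11101 pc4: +16 =96
r30=11110 pc4: +16 =112
r31=11111 pc5: +32 =144
r32=100000 pc1: +2 =146
r33=100001 pc2: +4 =150
r34=100010 pc2: +4 =154
r35=100011 pc3: +8 =162
r36=100100 pc2: +4 =166
r37=100101 pc3: +8 =174

Answer: 174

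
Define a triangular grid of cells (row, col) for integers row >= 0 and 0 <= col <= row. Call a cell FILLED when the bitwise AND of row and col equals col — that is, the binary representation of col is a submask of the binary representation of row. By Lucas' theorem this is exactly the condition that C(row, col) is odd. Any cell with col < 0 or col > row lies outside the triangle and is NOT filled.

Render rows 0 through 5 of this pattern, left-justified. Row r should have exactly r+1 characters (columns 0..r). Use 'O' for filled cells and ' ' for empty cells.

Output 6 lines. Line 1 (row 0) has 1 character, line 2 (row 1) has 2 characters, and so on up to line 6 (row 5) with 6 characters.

Answer: O
OO
O O
OOOO
O   O
OO  OO

Derivation:
r0=0: O
r1=1: OO
r2=10: O O
r3=11: OOOO
r4=100: O   O
r5=101: OO  OO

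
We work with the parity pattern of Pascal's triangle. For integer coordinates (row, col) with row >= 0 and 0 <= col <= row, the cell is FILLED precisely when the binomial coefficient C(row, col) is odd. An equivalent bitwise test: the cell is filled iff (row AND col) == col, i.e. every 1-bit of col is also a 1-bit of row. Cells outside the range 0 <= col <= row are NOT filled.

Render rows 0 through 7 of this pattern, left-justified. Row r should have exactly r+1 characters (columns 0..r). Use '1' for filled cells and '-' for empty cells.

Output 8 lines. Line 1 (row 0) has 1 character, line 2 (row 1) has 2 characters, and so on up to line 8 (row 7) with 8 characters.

Answer: 1
11
1-1
1111
1---1
11--11
1-1-1-1
11111111

Derivation:
r0=0: 1
r1=1: 11
r2=10: 1-1
r3=11: 1111
r4=100: 1---1
r5=101: 11--11
r6=110: 1-1-1-1
r7=111: 11111111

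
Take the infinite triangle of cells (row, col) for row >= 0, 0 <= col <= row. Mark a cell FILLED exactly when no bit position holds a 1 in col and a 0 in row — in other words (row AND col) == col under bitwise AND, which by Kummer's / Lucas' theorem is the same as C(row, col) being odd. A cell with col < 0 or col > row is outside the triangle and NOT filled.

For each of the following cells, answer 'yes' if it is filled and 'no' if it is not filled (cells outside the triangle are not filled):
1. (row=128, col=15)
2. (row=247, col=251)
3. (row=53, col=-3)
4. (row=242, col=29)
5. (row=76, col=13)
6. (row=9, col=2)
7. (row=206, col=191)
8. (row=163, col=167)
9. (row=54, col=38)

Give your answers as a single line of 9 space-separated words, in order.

Answer: no no no no no no no no yes

Derivation:
(128,15): row=0b10000000, col=0b1111, row AND col = 0b0 = 0; 0 != 15 -> empty
(247,251): col outside [0, 247] -> not filled
(53,-3): col outside [0, 53] -> not filled
(242,29): row=0b11110010, col=0b11101, row AND col = 0b10000 = 16; 16 != 29 -> empty
(76,13): row=0b1001100, col=0b1101, row AND col = 0b1100 = 12; 12 != 13 -> empty
(9,2): row=0b1001, col=0b10, row AND col = 0b0 = 0; 0 != 2 -> empty
(206,191): row=0b11001110, col=0b10111111, row AND col = 0b10001110 = 142; 142 != 191 -> empty
(163,167): col outside [0, 163] -> not filled
(54,38): row=0b110110, col=0b100110, row AND col = 0b100110 = 38; 38 == 38 -> filled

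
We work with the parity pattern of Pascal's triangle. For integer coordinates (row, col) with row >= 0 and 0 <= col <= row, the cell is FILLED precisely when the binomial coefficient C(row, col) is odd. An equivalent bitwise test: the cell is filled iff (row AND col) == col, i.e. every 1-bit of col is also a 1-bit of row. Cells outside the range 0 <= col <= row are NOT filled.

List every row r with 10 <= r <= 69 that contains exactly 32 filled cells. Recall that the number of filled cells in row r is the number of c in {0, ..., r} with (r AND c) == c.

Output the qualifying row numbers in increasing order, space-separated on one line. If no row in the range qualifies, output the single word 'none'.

Row r has 2^popcount(r) filled cells, so we need popcount(r) = log2(32) = 5.
Scan r = 10..69 and keep those with exactly 5 one-bits:
r=10=1010 popcount=2 -> skip
r=11=1011 popcount=3 -> skip
r=12=1100 popcount=2 -> skip
r=13=1101 popcount=3 -> skip
r=14=1110 popcount=3 -> skip
r=15=1111 popcount=4 -> skip
r=16=10000 popcount=1 -> skip
r=17=10001 popcount=2 -> skip
r=18=10010 popcount=2 -> skip
r=19=10011 popcount=3 -> skip
r=20=10100 popcount=2 -> skip
r=21=10101 popcount=3 -> skip
r=22=10110 popcount=3 -> skip
r=23=10111 popcount=4 -> skip
r=24=11000 popcount=2 -> skip
r=25=11001 popcount=3 -> skip
r=26=11010 popcount=3 -> skip
r=27=11011 popcount=4 -> skip
r=28=11100 popcount=3 -> skip
r=29=11101 popcount=4 -> skip
r=30=11110 popcount=4 -> skip
r=31=11111 popcount=5 -> KEEP
r=32=100000 popcount=1 -> skip
r=33=100001 popcount=2 -> skip
r=34=100010 popcount=2 -> skip
r=35=100011 popcount=3 -> skip
r=36=100100 popcount=2 -> skip
r=37=100101 popcount=3 -> skip
r=38=100110 popcount=3 -> skip
r=39=100111 popcount=4 -> skip
r=40=101000 popcount=2 -> skip
r=41=101001 popcount=3 -> skip
r=42=101010 popcount=3 -> skip
r=43=101011 popcount=4 -> skip
r=44=101100 popcount=3 -> skip
r=45=101101 popcount=4 -> skip
r=46=101110 popcount=4 -> skip
r=47=101111 popcount=5 -> KEEP
r=48=110000 popcount=2 -> skip
r=49=110001 popcount=3 -> skip
r=50=110010 popcount=3 -> skip
r=51=110011 popcount=4 -> skip
r=52=110100 popcount=3 -> skip
r=53=110101 popcount=4 -> skip
r=54=110110 popcount=4 -> skip
r=55=110111 popcount=5 -> KEEP
r=56=111000 popcount=3 -> skip
r=57=111001 popcount=4 -> skip
r=58=111010 popcount=4 -> skip
r=59=111011 popcount=5 -> KEEP
r=60=111100 popcount=4 -> skip
r=61=111101 popcount=5 -> KEEP
r=62=111110 popcount=5 -> KEEP
r=63=111111 popcount=6 -> skip
r=64=1000000 popcount=1 -> skip
r=65=1000001 popcount=2 -> skip
r=66=1000010 popcount=2 -> skip
r=67=1000011 popcount=3 -> skip
r=68=1000100 popcount=2 -> skip
r=69=1000101 popcount=3 -> skip
Kept rows: 31 47 55 59 61 62

Answer: 31 47 55 59 61 62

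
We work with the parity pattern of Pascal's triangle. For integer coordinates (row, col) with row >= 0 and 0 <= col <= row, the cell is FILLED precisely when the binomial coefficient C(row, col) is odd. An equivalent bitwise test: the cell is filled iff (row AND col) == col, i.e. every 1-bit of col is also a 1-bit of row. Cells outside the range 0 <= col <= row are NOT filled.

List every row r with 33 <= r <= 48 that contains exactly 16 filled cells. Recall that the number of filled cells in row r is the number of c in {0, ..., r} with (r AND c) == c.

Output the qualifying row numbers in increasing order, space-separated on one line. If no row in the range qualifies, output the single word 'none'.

Answer: 39 43 45 46

Derivation:
Row r has 2^popcount(r) filled cells, so we need popcount(r) = log2(16) = 4.
Scan r = 33..48 and keep those with exactly 4 one-bits:
r=33=100001 popcount=2 -> skip
r=34=100010 popcount=2 -> skip
r=35=100011 popcount=3 -> skip
r=36=100100 popcount=2 -> skip
r=37=100101 popcount=3 -> skip
r=38=100110 popcount=3 -> skip
r=39=100111 popcount=4 -> KEEP
r=40=101000 popcount=2 -> skip
r=41=101001 popcount=3 -> skip
r=42=101010 popcount=3 -> skip
r=43=101011 popcount=4 -> KEEP
r=44=101100 popcount=3 -> skip
r=45=101101 popcount=4 -> KEEP
r=46=101110 popcount=4 -> KEEP
r=47=101111 popcount=5 -> skip
r=48=110000 popcount=2 -> skip
Kept rows: 39 43 45 46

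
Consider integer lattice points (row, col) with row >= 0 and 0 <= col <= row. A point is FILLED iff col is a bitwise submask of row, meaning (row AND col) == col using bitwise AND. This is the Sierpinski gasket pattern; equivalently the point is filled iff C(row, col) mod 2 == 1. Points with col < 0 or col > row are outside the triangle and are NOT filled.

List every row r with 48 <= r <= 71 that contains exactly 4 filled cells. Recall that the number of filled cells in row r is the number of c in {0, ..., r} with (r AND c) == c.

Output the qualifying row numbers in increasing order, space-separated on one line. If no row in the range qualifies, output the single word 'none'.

Row r has 2^popcount(r) filled cells, so we need popcount(r) = log2(4) = 2.
Scan r = 48..71 and keep those with exactly 2 one-bits:
r=48=110000 popcount=2 -> KEEP
r=49=110001 popcount=3 -> skip
r=50=110010 popcount=3 -> skip
r=51=110011 popcount=4 -> skip
r=52=110100 popcount=3 -> skip
r=53=110101 popcount=4 -> skip
r=54=110110 popcount=4 -> skip
r=55=110111 popcount=5 -> skip
r=56=111000 popcount=3 -> skip
r=57=111001 popcount=4 -> skip
r=58=111010 popcount=4 -> skip
r=59=111011 popcount=5 -> skip
r=60=111100 popcount=4 -> skip
r=61=111101 popcount=5 -> skip
r=62=111110 popcount=5 -> skip
r=63=111111 popcount=6 -> skip
r=64=1000000 popcount=1 -> skip
r=65=1000001 popcount=2 -> KEEP
r=66=1000010 popcount=2 -> KEEP
r=67=1000011 popcount=3 -> skip
r=68=1000100 popcount=2 -> KEEP
r=69=1000101 popcount=3 -> skip
r=70=1000110 popcount=3 -> skip
r=71=1000111 popcount=4 -> skip
Kept rows: 48 65 66 68

Answer: 48 65 66 68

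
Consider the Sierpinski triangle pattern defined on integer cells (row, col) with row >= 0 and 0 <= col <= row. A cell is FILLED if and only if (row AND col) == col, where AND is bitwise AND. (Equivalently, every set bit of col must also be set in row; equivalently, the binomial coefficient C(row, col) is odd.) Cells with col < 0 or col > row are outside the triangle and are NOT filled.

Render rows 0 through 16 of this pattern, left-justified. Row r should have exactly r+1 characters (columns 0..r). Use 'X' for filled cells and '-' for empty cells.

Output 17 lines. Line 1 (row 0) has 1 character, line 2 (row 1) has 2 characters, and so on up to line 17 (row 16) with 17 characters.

r0=0: X
r1=1: XX
r2=10: X-X
r3=11: XXXX
r4=100: X---X
r5=101: XX--XX
r6=110: X-X-X-X
r7=111: XXXXXXXX
r8=1000: X-------X
r9=1001: XX------XX
r10=1010: X-X-----X-X
r11=1011: XXXX----XXXX
r12=1100: X---X---X---X
r13=1101: XX--XX--XX--XX
r14=1110: X-X-X-X-X-X-X-X
r15=1111: XXXXXXXXXXXXXXXX
r16=10000: X---------------X

Answer: X
XX
X-X
XXXX
X---X
XX--XX
X-X-X-X
XXXXXXXX
X-------X
XX------XX
X-X-----X-X
XXXX----XXXX
X---X---X---X
XX--XX--XX--XX
X-X-X-X-X-X-X-X
XXXXXXXXXXXXXXXX
X---------------X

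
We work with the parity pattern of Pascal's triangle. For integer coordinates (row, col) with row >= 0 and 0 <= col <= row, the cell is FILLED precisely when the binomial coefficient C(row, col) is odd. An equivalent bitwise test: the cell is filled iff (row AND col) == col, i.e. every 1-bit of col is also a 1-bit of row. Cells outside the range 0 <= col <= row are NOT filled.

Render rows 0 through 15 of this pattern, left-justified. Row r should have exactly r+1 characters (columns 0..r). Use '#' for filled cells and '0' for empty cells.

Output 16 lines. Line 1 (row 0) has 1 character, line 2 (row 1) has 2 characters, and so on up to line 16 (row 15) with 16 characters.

r0=0: #
r1=1: ##
r2=10: #0#
r3=11: ####
r4=100: #000#
r5=101: ##00##
r6=110: #0#0#0#
r7=111: ########
r8=1000: #0000000#
r9=1001: ##000000##
r10=1010: #0#00000#0#
r11=1011: ####0000####
r12=1100: #000#000#000#
r13=1101: ##00##00##00##
r14=1110: #0#0#0#0#0#0#0#
r15=1111: ################

Answer: #
##
#0#
####
#000#
##00##
#0#0#0#
########
#0000000#
##000000##
#0#00000#0#
####0000####
#000#000#000#
##00##00##00##
#0#0#0#0#0#0#0#
################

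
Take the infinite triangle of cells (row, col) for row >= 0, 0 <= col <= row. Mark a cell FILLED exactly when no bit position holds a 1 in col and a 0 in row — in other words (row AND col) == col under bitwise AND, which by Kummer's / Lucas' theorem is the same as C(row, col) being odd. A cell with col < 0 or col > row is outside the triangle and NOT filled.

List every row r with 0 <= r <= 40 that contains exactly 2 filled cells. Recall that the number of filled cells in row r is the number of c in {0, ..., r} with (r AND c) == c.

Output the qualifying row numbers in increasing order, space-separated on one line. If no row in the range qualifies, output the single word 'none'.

Answer: 1 2 4 8 16 32

Derivation:
Row r has 2^popcount(r) filled cells, so we need popcount(r) = log2(2) = 1.
Scan r = 0..40 and keep those with exactly 1 one-bits:
r=0=0 popcount=0 -> skip
r=1=1 popcount=1 -> KEEP
r=2=10 popcount=1 -> KEEP
r=3=11 popcount=2 -> skip
r=4=100 popcount=1 -> KEEP
r=5=101 popcount=2 -> skip
r=6=110 popcount=2 -> skip
r=7=111 popcount=3 -> skip
r=8=1000 popcount=1 -> KEEP
r=9=1001 popcount=2 -> skip
r=10=1010 popcount=2 -> skip
r=11=1011 popcount=3 -> skip
r=12=1100 popcount=2 -> skip
r=13=1101 popcount=3 -> skip
r=14=1110 popcount=3 -> skip
r=15=1111 popcount=4 -> skip
r=16=10000 popcount=1 -> KEEP
r=17=10001 popcount=2 -> skip
r=18=10010 popcount=2 -> skip
r=19=10011 popcount=3 -> skip
r=20=10100 popcount=2 -> skip
r=21=10101 popcount=3 -> skip
r=22=10110 popcount=3 -> skip
r=23=10111 popcount=4 -> skip
r=24=11000 popcount=2 -> skip
r=25=11001 popcount=3 -> skip
r=26=11010 popcount=3 -> skip
r=27=11011 popcount=4 -> skip
r=28=11100 popcount=3 -> skip
r=29=11101 popcount=4 -> skip
r=30=11110 popcount=4 -> skip
r=31=11111 popcount=5 -> skip
r=32=100000 popcount=1 -> KEEP
r=33=100001 popcount=2 -> skip
r=34=100010 popcount=2 -> skip
r=35=100011 popcount=3 -> skip
r=36=100100 popcount=2 -> skip
r=37=100101 popcount=3 -> skip
r=38=100110 popcount=3 -> skip
r=39=100111 popcount=4 -> skip
r=40=101000 popcount=2 -> skip
Kept rows: 1 2 4 8 16 32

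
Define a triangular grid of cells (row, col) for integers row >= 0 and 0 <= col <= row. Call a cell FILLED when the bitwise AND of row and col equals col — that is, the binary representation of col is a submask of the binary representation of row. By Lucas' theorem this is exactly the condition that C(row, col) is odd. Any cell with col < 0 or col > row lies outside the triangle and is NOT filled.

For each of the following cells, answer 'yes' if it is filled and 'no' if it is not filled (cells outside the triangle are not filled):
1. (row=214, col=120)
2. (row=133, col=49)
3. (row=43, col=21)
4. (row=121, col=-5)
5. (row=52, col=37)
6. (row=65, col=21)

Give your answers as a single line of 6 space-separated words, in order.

Answer: no no no no no no

Derivation:
(214,120): row=0b11010110, col=0b1111000, row AND col = 0b1010000 = 80; 80 != 120 -> empty
(133,49): row=0b10000101, col=0b110001, row AND col = 0b1 = 1; 1 != 49 -> empty
(43,21): row=0b101011, col=0b10101, row AND col = 0b1 = 1; 1 != 21 -> empty
(121,-5): col outside [0, 121] -> not filled
(52,37): row=0b110100, col=0b100101, row AND col = 0b100100 = 36; 36 != 37 -> empty
(65,21): row=0b1000001, col=0b10101, row AND col = 0b1 = 1; 1 != 21 -> empty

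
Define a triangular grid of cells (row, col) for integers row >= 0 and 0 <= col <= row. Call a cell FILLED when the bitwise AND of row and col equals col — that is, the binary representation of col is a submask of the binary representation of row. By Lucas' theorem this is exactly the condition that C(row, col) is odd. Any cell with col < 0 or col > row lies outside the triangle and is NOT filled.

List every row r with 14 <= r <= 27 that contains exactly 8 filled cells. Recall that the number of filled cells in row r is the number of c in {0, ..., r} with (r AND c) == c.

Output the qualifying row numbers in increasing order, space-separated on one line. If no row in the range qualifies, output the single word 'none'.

Answer: 14 19 21 22 25 26

Derivation:
Row r has 2^popcount(r) filled cells, so we need popcount(r) = log2(8) = 3.
Scan r = 14..27 and keep those with exactly 3 one-bits:
r=14=1110 popcount=3 -> KEEP
r=15=1111 popcount=4 -> skip
r=16=10000 popcount=1 -> skip
r=17=10001 popcount=2 -> skip
r=18=10010 popcount=2 -> skip
r=19=10011 popcount=3 -> KEEP
r=20=10100 popcount=2 -> skip
r=21=10101 popcount=3 -> KEEP
r=22=10110 popcount=3 -> KEEP
r=23=10111 popcount=4 -> skip
r=24=11000 popcount=2 -> skip
r=25=11001 popcount=3 -> KEEP
r=26=11010 popcount=3 -> KEEP
r=27=11011 popcount=4 -> skip
Kept rows: 14 19 21 22 25 26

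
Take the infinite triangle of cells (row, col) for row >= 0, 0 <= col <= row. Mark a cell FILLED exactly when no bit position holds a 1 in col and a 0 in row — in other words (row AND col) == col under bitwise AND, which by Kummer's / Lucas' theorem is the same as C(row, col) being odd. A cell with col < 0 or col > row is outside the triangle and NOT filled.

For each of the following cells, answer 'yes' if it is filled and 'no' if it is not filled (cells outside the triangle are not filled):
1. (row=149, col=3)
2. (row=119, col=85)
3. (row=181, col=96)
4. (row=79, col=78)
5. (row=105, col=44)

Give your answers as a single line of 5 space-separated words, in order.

(149,3): row=0b10010101, col=0b11, row AND col = 0b1 = 1; 1 != 3 -> empty
(119,85): row=0b1110111, col=0b1010101, row AND col = 0b1010101 = 85; 85 == 85 -> filled
(181,96): row=0b10110101, col=0b1100000, row AND col = 0b100000 = 32; 32 != 96 -> empty
(79,78): row=0b1001111, col=0b1001110, row AND col = 0b1001110 = 78; 78 == 78 -> filled
(105,44): row=0b1101001, col=0b101100, row AND col = 0b101000 = 40; 40 != 44 -> empty

Answer: no yes no yes no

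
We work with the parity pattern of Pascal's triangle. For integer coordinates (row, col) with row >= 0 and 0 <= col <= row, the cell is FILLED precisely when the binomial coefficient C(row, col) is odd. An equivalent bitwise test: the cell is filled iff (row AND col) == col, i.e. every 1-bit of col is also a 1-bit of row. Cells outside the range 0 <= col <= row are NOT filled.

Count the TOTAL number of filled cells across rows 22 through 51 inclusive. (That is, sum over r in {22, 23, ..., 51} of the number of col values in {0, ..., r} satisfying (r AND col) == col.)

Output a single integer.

r22=10110 pc3: +8 =8
r23=10111 pc4: +16 =24
r24=11000 pc2: +4 =28
r25=11001 pc3: +8 =36
r26=11010 pc3: +8 =44
r27=11011 pc4: +16 =60
r28=11100 pc3: +8 =68
r29=11101 pc4: +16 =84
r30=11110 pc4: +16 =100
r31=11111 pc5: +32 =132
r32=100000 pc1: +2 =134
r33=100001 pc2: +4 =138
r34=100010 pc2: +4 =142
r35=100011 pc3: +8 =150
r36=100100 pc2: +4 =154
r37=100101 pc3: +8 =162
r38=100110 pc3: +8 =170
r39=100111 pc4: +16 =186
r40=101000 pc2: +4 =190
r41=101001 pc3: +8 =198
r42=101010 pc3: +8 =206
r43=101011 pc4: +16 =222
r44=101100 pc3: +8 =230
r45=101101 pc4: +16 =246
r46=101110 pc4: +16 =262
r47=101111 pc5: +32 =294
r48=110000 pc2: +4 =298
r49=110001 pc3: +8 =306
r50=110010 pc3: +8 =314
r51=110011 pc4: +16 =330

Answer: 330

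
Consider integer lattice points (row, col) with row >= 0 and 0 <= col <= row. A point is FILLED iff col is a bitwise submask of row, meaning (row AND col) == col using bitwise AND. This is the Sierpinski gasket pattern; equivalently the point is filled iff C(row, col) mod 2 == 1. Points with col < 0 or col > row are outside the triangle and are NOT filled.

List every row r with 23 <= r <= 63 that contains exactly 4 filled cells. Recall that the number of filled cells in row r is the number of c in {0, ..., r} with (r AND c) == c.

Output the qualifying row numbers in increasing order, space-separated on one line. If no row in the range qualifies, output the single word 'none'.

Row r has 2^popcount(r) filled cells, so we need popcount(r) = log2(4) = 2.
Scan r = 23..63 and keep those with exactly 2 one-bits:
r=23=10111 popcount=4 -> skip
r=24=11000 popcount=2 -> KEEP
r=25=11001 popcount=3 -> skip
r=26=11010 popcount=3 -> skip
r=27=11011 popcount=4 -> skip
r=28=11100 popcount=3 -> skip
r=29=11101 popcount=4 -> skip
r=30=11110 popcount=4 -> skip
r=31=11111 popcount=5 -> skip
r=32=100000 popcount=1 -> skip
r=33=100001 popcount=2 -> KEEP
r=34=100010 popcount=2 -> KEEP
r=35=100011 popcount=3 -> skip
r=36=100100 popcount=2 -> KEEP
r=37=100101 popcount=3 -> skip
r=38=100110 popcount=3 -> skip
r=39=100111 popcount=4 -> skip
r=40=101000 popcount=2 -> KEEP
r=41=101001 popcount=3 -> skip
r=42=101010 popcount=3 -> skip
r=43=101011 popcount=4 -> skip
r=44=101100 popcount=3 -> skip
r=45=101101 popcount=4 -> skip
r=46=101110 popcount=4 -> skip
r=47=101111 popcount=5 -> skip
r=48=110000 popcount=2 -> KEEP
r=49=110001 popcount=3 -> skip
r=50=110010 popcount=3 -> skip
r=51=110011 popcount=4 -> skip
r=52=110100 popcount=3 -> skip
r=53=110101 popcount=4 -> skip
r=54=110110 popcount=4 -> skip
r=55=110111 popcount=5 -> skip
r=56=111000 popcount=3 -> skip
r=57=111001 popcount=4 -> skip
r=58=111010 popcount=4 -> skip
r=59=111011 popcount=5 -> skip
r=60=111100 popcount=4 -> skip
r=61=111101 popcount=5 -> skip
r=62=111110 popcount=5 -> skip
r=63=111111 popcount=6 -> skip
Kept rows: 24 33 34 36 40 48

Answer: 24 33 34 36 40 48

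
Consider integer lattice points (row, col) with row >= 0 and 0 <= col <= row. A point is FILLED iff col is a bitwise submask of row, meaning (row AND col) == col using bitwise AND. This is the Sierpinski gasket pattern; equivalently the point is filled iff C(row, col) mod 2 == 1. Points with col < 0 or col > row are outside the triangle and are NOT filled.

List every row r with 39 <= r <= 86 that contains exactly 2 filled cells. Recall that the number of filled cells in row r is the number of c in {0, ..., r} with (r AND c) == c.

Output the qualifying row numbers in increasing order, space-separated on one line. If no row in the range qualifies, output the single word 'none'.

Row r has 2^popcount(r) filled cells, so we need popcount(r) = log2(2) = 1.
Scan r = 39..86 and keep those with exactly 1 one-bits:
r=39=100111 popcount=4 -> skip
r=40=101000 popcount=2 -> skip
r=41=101001 popcount=3 -> skip
r=42=101010 popcount=3 -> skip
r=43=101011 popcount=4 -> skip
r=44=101100 popcount=3 -> skip
r=45=101101 popcount=4 -> skip
r=46=101110 popcount=4 -> skip
r=47=101111 popcount=5 -> skip
r=48=110000 popcount=2 -> skip
r=49=110001 popcount=3 -> skip
r=50=110010 popcount=3 -> skip
r=51=110011 popcount=4 -> skip
r=52=110100 popcount=3 -> skip
r=53=110101 popcount=4 -> skip
r=54=110110 popcount=4 -> skip
r=55=110111 popcount=5 -> skip
r=56=111000 popcount=3 -> skip
r=57=111001 popcount=4 -> skip
r=58=111010 popcount=4 -> skip
r=59=111011 popcount=5 -> skip
r=60=111100 popcount=4 -> skip
r=61=111101 popcount=5 -> skip
r=62=111110 popcount=5 -> skip
r=63=111111 popcount=6 -> skip
r=64=1000000 popcount=1 -> KEEP
r=65=1000001 popcount=2 -> skip
r=66=1000010 popcount=2 -> skip
r=67=1000011 popcount=3 -> skip
r=68=1000100 popcount=2 -> skip
r=69=1000101 popcount=3 -> skip
r=70=1000110 popcount=3 -> skip
r=71=1000111 popcount=4 -> skip
r=72=1001000 popcount=2 -> skip
r=73=1001001 popcount=3 -> skip
r=74=1001010 popcount=3 -> skip
r=75=1001011 popcount=4 -> skip
r=76=1001100 popcount=3 -> skip
r=77=1001101 popcount=4 -> skip
r=78=1001110 popcount=4 -> skip
r=79=1001111 popcount=5 -> skip
r=80=1010000 popcount=2 -> skip
r=81=1010001 popcount=3 -> skip
r=82=1010010 popcount=3 -> skip
r=83=1010011 popcount=4 -> skip
r=84=1010100 popcount=3 -> skip
r=85=1010101 popcount=4 -> skip
r=86=1010110 popcount=4 -> skip
Kept rows: 64

Answer: 64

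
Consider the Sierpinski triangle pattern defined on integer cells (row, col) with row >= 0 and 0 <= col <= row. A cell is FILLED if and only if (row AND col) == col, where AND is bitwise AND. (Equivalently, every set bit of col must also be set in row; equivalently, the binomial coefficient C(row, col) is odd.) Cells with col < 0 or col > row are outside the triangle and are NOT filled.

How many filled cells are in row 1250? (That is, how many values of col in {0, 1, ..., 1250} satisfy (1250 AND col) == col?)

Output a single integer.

Answer: 32

Derivation:
1250 in binary = 10011100010
popcount(1250) = number of 1-bits in 10011100010 = 5
A col c satisfies (1250 AND c) == c iff every set bit of c is also set in 1250; each of the 5 set bits of 1250 can independently be on or off in c.
count = 2^5 = 32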